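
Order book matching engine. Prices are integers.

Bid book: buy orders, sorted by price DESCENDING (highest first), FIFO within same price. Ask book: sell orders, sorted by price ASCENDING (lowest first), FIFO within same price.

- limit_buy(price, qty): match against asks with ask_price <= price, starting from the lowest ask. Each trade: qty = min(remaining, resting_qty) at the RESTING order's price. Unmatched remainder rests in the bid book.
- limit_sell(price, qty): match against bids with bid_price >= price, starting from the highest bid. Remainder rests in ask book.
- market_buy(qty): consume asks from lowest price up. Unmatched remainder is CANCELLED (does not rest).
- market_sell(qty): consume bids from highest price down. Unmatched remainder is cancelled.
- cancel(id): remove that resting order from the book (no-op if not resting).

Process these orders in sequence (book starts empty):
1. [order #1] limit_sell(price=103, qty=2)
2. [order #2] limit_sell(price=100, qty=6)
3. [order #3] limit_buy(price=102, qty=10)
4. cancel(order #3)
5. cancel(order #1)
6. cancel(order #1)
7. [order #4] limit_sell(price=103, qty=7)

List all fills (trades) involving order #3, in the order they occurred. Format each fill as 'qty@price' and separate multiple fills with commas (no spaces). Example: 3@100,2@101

After op 1 [order #1] limit_sell(price=103, qty=2): fills=none; bids=[-] asks=[#1:2@103]
After op 2 [order #2] limit_sell(price=100, qty=6): fills=none; bids=[-] asks=[#2:6@100 #1:2@103]
After op 3 [order #3] limit_buy(price=102, qty=10): fills=#3x#2:6@100; bids=[#3:4@102] asks=[#1:2@103]
After op 4 cancel(order #3): fills=none; bids=[-] asks=[#1:2@103]
After op 5 cancel(order #1): fills=none; bids=[-] asks=[-]
After op 6 cancel(order #1): fills=none; bids=[-] asks=[-]
After op 7 [order #4] limit_sell(price=103, qty=7): fills=none; bids=[-] asks=[#4:7@103]

Answer: 6@100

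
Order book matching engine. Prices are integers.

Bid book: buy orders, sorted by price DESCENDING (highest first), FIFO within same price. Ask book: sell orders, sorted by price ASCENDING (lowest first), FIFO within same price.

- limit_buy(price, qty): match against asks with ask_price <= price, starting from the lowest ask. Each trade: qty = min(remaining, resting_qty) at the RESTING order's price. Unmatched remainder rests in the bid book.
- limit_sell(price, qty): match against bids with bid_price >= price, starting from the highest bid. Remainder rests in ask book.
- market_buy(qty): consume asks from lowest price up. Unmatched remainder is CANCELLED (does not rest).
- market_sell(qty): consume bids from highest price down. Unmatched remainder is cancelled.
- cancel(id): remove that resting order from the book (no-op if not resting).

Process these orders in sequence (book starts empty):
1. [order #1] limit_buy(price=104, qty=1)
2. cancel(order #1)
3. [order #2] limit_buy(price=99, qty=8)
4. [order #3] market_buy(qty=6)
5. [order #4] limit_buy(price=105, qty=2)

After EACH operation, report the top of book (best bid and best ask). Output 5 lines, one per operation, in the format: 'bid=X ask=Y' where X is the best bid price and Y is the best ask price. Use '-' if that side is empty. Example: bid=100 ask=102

After op 1 [order #1] limit_buy(price=104, qty=1): fills=none; bids=[#1:1@104] asks=[-]
After op 2 cancel(order #1): fills=none; bids=[-] asks=[-]
After op 3 [order #2] limit_buy(price=99, qty=8): fills=none; bids=[#2:8@99] asks=[-]
After op 4 [order #3] market_buy(qty=6): fills=none; bids=[#2:8@99] asks=[-]
After op 5 [order #4] limit_buy(price=105, qty=2): fills=none; bids=[#4:2@105 #2:8@99] asks=[-]

Answer: bid=104 ask=-
bid=- ask=-
bid=99 ask=-
bid=99 ask=-
bid=105 ask=-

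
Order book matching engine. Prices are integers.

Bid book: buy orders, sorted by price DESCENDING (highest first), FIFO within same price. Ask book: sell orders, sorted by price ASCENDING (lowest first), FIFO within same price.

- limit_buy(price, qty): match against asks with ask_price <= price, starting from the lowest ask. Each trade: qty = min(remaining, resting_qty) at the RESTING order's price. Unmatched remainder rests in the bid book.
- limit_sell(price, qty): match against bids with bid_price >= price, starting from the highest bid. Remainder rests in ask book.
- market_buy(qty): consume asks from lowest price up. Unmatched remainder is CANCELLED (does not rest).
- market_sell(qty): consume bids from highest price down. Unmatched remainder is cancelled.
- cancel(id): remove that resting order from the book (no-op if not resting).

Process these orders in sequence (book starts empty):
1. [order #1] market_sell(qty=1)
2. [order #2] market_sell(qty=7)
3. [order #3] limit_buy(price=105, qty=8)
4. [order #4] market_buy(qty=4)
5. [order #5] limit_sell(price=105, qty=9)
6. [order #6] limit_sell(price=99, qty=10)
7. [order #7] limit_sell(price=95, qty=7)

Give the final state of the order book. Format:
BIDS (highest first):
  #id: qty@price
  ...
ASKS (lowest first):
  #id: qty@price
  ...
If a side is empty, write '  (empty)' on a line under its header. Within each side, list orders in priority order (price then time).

Answer: BIDS (highest first):
  (empty)
ASKS (lowest first):
  #7: 7@95
  #6: 10@99
  #5: 1@105

Derivation:
After op 1 [order #1] market_sell(qty=1): fills=none; bids=[-] asks=[-]
After op 2 [order #2] market_sell(qty=7): fills=none; bids=[-] asks=[-]
After op 3 [order #3] limit_buy(price=105, qty=8): fills=none; bids=[#3:8@105] asks=[-]
After op 4 [order #4] market_buy(qty=4): fills=none; bids=[#3:8@105] asks=[-]
After op 5 [order #5] limit_sell(price=105, qty=9): fills=#3x#5:8@105; bids=[-] asks=[#5:1@105]
After op 6 [order #6] limit_sell(price=99, qty=10): fills=none; bids=[-] asks=[#6:10@99 #5:1@105]
After op 7 [order #7] limit_sell(price=95, qty=7): fills=none; bids=[-] asks=[#7:7@95 #6:10@99 #5:1@105]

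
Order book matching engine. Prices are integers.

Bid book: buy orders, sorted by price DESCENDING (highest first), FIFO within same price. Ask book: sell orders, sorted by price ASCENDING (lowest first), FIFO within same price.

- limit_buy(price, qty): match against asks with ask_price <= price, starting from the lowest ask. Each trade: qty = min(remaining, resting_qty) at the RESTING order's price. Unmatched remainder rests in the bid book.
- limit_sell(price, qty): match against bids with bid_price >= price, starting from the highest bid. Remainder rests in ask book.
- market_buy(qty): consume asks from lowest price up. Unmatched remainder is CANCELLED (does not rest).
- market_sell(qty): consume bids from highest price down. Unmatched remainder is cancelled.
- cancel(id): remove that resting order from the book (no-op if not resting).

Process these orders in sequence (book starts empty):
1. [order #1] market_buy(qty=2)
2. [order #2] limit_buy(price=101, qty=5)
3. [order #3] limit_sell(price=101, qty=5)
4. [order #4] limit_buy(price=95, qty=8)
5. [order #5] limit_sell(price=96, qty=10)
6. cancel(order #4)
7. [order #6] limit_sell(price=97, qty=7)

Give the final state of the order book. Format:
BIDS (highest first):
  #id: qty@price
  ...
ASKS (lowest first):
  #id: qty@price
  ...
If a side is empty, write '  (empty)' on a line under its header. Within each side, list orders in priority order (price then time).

Answer: BIDS (highest first):
  (empty)
ASKS (lowest first):
  #5: 10@96
  #6: 7@97

Derivation:
After op 1 [order #1] market_buy(qty=2): fills=none; bids=[-] asks=[-]
After op 2 [order #2] limit_buy(price=101, qty=5): fills=none; bids=[#2:5@101] asks=[-]
After op 3 [order #3] limit_sell(price=101, qty=5): fills=#2x#3:5@101; bids=[-] asks=[-]
After op 4 [order #4] limit_buy(price=95, qty=8): fills=none; bids=[#4:8@95] asks=[-]
After op 5 [order #5] limit_sell(price=96, qty=10): fills=none; bids=[#4:8@95] asks=[#5:10@96]
After op 6 cancel(order #4): fills=none; bids=[-] asks=[#5:10@96]
After op 7 [order #6] limit_sell(price=97, qty=7): fills=none; bids=[-] asks=[#5:10@96 #6:7@97]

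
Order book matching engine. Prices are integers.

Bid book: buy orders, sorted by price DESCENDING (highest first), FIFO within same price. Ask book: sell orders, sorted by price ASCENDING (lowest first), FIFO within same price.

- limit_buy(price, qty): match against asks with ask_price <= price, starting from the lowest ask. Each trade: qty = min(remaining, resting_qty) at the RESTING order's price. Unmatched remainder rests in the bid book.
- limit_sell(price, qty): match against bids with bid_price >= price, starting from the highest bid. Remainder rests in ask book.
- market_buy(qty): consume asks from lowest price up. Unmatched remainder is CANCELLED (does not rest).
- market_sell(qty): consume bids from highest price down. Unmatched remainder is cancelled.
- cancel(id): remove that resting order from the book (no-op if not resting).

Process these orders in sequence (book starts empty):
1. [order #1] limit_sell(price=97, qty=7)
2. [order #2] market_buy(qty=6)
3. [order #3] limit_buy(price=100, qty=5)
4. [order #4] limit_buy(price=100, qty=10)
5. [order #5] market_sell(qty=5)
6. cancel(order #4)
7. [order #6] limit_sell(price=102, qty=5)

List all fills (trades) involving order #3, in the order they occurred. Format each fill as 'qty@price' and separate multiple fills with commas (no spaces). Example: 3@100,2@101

Answer: 1@97,4@100

Derivation:
After op 1 [order #1] limit_sell(price=97, qty=7): fills=none; bids=[-] asks=[#1:7@97]
After op 2 [order #2] market_buy(qty=6): fills=#2x#1:6@97; bids=[-] asks=[#1:1@97]
After op 3 [order #3] limit_buy(price=100, qty=5): fills=#3x#1:1@97; bids=[#3:4@100] asks=[-]
After op 4 [order #4] limit_buy(price=100, qty=10): fills=none; bids=[#3:4@100 #4:10@100] asks=[-]
After op 5 [order #5] market_sell(qty=5): fills=#3x#5:4@100 #4x#5:1@100; bids=[#4:9@100] asks=[-]
After op 6 cancel(order #4): fills=none; bids=[-] asks=[-]
After op 7 [order #6] limit_sell(price=102, qty=5): fills=none; bids=[-] asks=[#6:5@102]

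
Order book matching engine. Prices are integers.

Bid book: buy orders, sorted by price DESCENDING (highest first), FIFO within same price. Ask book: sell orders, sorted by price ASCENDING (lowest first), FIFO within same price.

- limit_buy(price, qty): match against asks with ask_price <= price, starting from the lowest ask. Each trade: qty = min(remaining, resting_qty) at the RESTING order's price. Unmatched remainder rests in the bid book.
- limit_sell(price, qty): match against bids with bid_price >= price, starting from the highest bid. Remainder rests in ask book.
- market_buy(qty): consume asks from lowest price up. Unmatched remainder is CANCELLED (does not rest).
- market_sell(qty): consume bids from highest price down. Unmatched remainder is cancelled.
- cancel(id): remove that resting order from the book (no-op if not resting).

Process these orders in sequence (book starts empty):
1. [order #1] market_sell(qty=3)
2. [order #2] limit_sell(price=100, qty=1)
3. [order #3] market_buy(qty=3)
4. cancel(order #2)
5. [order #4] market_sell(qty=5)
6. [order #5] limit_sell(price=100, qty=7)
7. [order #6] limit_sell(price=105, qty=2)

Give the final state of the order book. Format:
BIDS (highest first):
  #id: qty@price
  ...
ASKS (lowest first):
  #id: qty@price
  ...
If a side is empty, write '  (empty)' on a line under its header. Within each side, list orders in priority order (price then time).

Answer: BIDS (highest first):
  (empty)
ASKS (lowest first):
  #5: 7@100
  #6: 2@105

Derivation:
After op 1 [order #1] market_sell(qty=3): fills=none; bids=[-] asks=[-]
After op 2 [order #2] limit_sell(price=100, qty=1): fills=none; bids=[-] asks=[#2:1@100]
After op 3 [order #3] market_buy(qty=3): fills=#3x#2:1@100; bids=[-] asks=[-]
After op 4 cancel(order #2): fills=none; bids=[-] asks=[-]
After op 5 [order #4] market_sell(qty=5): fills=none; bids=[-] asks=[-]
After op 6 [order #5] limit_sell(price=100, qty=7): fills=none; bids=[-] asks=[#5:7@100]
After op 7 [order #6] limit_sell(price=105, qty=2): fills=none; bids=[-] asks=[#5:7@100 #6:2@105]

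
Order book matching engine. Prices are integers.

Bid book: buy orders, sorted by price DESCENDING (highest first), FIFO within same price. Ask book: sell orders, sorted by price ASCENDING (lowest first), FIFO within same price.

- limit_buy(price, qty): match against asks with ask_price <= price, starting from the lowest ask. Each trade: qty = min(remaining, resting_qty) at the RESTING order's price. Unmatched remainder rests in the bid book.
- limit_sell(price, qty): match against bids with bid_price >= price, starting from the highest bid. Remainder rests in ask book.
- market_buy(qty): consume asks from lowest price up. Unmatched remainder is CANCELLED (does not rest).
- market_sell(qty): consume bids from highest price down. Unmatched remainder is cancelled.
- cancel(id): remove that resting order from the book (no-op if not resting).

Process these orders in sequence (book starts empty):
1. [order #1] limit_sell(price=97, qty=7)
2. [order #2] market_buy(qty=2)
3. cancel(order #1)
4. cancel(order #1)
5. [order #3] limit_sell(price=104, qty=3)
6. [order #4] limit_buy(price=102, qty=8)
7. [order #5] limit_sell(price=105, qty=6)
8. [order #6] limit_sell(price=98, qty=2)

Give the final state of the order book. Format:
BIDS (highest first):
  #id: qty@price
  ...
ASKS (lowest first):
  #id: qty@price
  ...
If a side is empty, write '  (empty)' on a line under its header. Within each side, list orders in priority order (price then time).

After op 1 [order #1] limit_sell(price=97, qty=7): fills=none; bids=[-] asks=[#1:7@97]
After op 2 [order #2] market_buy(qty=2): fills=#2x#1:2@97; bids=[-] asks=[#1:5@97]
After op 3 cancel(order #1): fills=none; bids=[-] asks=[-]
After op 4 cancel(order #1): fills=none; bids=[-] asks=[-]
After op 5 [order #3] limit_sell(price=104, qty=3): fills=none; bids=[-] asks=[#3:3@104]
After op 6 [order #4] limit_buy(price=102, qty=8): fills=none; bids=[#4:8@102] asks=[#3:3@104]
After op 7 [order #5] limit_sell(price=105, qty=6): fills=none; bids=[#4:8@102] asks=[#3:3@104 #5:6@105]
After op 8 [order #6] limit_sell(price=98, qty=2): fills=#4x#6:2@102; bids=[#4:6@102] asks=[#3:3@104 #5:6@105]

Answer: BIDS (highest first):
  #4: 6@102
ASKS (lowest first):
  #3: 3@104
  #5: 6@105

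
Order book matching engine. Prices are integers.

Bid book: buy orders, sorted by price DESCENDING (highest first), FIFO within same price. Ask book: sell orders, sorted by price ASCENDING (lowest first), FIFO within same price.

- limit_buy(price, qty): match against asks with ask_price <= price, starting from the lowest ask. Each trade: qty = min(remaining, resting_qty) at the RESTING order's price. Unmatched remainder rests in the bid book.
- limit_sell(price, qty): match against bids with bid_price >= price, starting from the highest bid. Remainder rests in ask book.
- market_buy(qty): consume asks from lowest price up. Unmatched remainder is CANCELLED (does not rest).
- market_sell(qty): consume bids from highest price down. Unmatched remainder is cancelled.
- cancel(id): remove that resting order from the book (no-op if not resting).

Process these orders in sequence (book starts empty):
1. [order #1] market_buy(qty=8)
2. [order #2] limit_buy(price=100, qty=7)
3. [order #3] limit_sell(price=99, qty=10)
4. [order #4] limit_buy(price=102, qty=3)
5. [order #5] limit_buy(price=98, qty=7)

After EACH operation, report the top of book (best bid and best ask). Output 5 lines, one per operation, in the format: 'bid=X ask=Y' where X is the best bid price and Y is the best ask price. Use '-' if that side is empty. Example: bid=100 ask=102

Answer: bid=- ask=-
bid=100 ask=-
bid=- ask=99
bid=- ask=-
bid=98 ask=-

Derivation:
After op 1 [order #1] market_buy(qty=8): fills=none; bids=[-] asks=[-]
After op 2 [order #2] limit_buy(price=100, qty=7): fills=none; bids=[#2:7@100] asks=[-]
After op 3 [order #3] limit_sell(price=99, qty=10): fills=#2x#3:7@100; bids=[-] asks=[#3:3@99]
After op 4 [order #4] limit_buy(price=102, qty=3): fills=#4x#3:3@99; bids=[-] asks=[-]
After op 5 [order #5] limit_buy(price=98, qty=7): fills=none; bids=[#5:7@98] asks=[-]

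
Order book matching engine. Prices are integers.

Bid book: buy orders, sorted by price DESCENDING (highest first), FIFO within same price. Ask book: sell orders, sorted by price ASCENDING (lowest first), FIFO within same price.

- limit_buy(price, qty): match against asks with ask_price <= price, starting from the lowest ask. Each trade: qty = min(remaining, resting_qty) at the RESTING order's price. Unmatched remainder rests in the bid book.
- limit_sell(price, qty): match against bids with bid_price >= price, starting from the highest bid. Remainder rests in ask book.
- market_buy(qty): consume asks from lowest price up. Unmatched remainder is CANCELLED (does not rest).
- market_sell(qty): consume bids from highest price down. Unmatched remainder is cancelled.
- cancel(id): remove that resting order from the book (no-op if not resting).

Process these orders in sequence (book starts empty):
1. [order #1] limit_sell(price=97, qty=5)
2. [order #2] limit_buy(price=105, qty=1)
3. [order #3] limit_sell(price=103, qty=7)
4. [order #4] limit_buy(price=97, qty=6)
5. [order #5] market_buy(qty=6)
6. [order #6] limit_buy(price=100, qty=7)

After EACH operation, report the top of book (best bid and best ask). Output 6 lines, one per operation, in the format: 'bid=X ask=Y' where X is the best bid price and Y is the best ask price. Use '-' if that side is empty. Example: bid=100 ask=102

After op 1 [order #1] limit_sell(price=97, qty=5): fills=none; bids=[-] asks=[#1:5@97]
After op 2 [order #2] limit_buy(price=105, qty=1): fills=#2x#1:1@97; bids=[-] asks=[#1:4@97]
After op 3 [order #3] limit_sell(price=103, qty=7): fills=none; bids=[-] asks=[#1:4@97 #3:7@103]
After op 4 [order #4] limit_buy(price=97, qty=6): fills=#4x#1:4@97; bids=[#4:2@97] asks=[#3:7@103]
After op 5 [order #5] market_buy(qty=6): fills=#5x#3:6@103; bids=[#4:2@97] asks=[#3:1@103]
After op 6 [order #6] limit_buy(price=100, qty=7): fills=none; bids=[#6:7@100 #4:2@97] asks=[#3:1@103]

Answer: bid=- ask=97
bid=- ask=97
bid=- ask=97
bid=97 ask=103
bid=97 ask=103
bid=100 ask=103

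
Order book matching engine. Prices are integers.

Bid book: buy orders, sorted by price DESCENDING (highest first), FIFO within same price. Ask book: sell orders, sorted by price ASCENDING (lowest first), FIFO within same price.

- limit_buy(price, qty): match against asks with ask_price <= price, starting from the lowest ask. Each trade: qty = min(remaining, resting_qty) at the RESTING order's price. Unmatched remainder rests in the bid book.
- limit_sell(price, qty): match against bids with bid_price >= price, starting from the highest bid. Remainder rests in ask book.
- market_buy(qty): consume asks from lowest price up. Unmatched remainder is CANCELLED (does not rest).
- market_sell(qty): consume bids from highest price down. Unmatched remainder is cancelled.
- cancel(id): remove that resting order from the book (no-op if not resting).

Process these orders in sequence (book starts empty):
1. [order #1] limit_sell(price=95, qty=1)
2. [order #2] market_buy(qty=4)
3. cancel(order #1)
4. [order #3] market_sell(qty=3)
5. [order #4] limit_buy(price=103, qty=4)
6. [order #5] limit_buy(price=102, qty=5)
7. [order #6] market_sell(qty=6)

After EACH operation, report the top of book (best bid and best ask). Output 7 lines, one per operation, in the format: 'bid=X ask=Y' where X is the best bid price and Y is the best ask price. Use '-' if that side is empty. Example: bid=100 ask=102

Answer: bid=- ask=95
bid=- ask=-
bid=- ask=-
bid=- ask=-
bid=103 ask=-
bid=103 ask=-
bid=102 ask=-

Derivation:
After op 1 [order #1] limit_sell(price=95, qty=1): fills=none; bids=[-] asks=[#1:1@95]
After op 2 [order #2] market_buy(qty=4): fills=#2x#1:1@95; bids=[-] asks=[-]
After op 3 cancel(order #1): fills=none; bids=[-] asks=[-]
After op 4 [order #3] market_sell(qty=3): fills=none; bids=[-] asks=[-]
After op 5 [order #4] limit_buy(price=103, qty=4): fills=none; bids=[#4:4@103] asks=[-]
After op 6 [order #5] limit_buy(price=102, qty=5): fills=none; bids=[#4:4@103 #5:5@102] asks=[-]
After op 7 [order #6] market_sell(qty=6): fills=#4x#6:4@103 #5x#6:2@102; bids=[#5:3@102] asks=[-]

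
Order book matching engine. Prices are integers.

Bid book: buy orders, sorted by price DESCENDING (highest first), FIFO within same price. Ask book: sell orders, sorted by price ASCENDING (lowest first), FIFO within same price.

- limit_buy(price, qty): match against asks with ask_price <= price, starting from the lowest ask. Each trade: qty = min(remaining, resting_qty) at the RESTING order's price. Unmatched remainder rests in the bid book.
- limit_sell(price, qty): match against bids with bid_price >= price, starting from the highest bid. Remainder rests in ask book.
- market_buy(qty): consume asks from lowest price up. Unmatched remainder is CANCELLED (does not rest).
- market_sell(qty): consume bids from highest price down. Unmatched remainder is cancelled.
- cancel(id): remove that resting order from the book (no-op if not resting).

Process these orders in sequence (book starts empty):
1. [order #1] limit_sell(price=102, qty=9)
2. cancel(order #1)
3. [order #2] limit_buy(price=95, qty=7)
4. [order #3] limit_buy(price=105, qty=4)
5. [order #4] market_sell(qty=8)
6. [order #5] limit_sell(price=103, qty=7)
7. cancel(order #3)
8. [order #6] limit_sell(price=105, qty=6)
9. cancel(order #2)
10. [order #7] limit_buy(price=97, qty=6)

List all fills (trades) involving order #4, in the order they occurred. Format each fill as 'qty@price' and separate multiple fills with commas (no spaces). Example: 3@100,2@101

Answer: 4@105,4@95

Derivation:
After op 1 [order #1] limit_sell(price=102, qty=9): fills=none; bids=[-] asks=[#1:9@102]
After op 2 cancel(order #1): fills=none; bids=[-] asks=[-]
After op 3 [order #2] limit_buy(price=95, qty=7): fills=none; bids=[#2:7@95] asks=[-]
After op 4 [order #3] limit_buy(price=105, qty=4): fills=none; bids=[#3:4@105 #2:7@95] asks=[-]
After op 5 [order #4] market_sell(qty=8): fills=#3x#4:4@105 #2x#4:4@95; bids=[#2:3@95] asks=[-]
After op 6 [order #5] limit_sell(price=103, qty=7): fills=none; bids=[#2:3@95] asks=[#5:7@103]
After op 7 cancel(order #3): fills=none; bids=[#2:3@95] asks=[#5:7@103]
After op 8 [order #6] limit_sell(price=105, qty=6): fills=none; bids=[#2:3@95] asks=[#5:7@103 #6:6@105]
After op 9 cancel(order #2): fills=none; bids=[-] asks=[#5:7@103 #6:6@105]
After op 10 [order #7] limit_buy(price=97, qty=6): fills=none; bids=[#7:6@97] asks=[#5:7@103 #6:6@105]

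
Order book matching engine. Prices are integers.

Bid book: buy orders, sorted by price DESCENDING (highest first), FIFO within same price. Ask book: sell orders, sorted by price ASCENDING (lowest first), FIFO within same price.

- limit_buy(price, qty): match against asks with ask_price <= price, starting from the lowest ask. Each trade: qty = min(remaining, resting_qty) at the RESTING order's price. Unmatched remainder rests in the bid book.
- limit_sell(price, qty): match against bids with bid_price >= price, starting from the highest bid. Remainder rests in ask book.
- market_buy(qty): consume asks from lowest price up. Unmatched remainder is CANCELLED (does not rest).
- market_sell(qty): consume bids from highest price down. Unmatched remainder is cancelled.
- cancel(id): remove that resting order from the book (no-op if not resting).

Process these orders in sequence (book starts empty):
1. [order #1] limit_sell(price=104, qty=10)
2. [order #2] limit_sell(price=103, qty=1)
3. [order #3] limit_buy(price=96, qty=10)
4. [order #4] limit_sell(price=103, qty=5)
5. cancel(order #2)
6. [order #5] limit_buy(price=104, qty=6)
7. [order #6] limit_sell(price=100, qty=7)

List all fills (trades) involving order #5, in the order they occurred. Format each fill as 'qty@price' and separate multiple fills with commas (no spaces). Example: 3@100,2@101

After op 1 [order #1] limit_sell(price=104, qty=10): fills=none; bids=[-] asks=[#1:10@104]
After op 2 [order #2] limit_sell(price=103, qty=1): fills=none; bids=[-] asks=[#2:1@103 #1:10@104]
After op 3 [order #3] limit_buy(price=96, qty=10): fills=none; bids=[#3:10@96] asks=[#2:1@103 #1:10@104]
After op 4 [order #4] limit_sell(price=103, qty=5): fills=none; bids=[#3:10@96] asks=[#2:1@103 #4:5@103 #1:10@104]
After op 5 cancel(order #2): fills=none; bids=[#3:10@96] asks=[#4:5@103 #1:10@104]
After op 6 [order #5] limit_buy(price=104, qty=6): fills=#5x#4:5@103 #5x#1:1@104; bids=[#3:10@96] asks=[#1:9@104]
After op 7 [order #6] limit_sell(price=100, qty=7): fills=none; bids=[#3:10@96] asks=[#6:7@100 #1:9@104]

Answer: 5@103,1@104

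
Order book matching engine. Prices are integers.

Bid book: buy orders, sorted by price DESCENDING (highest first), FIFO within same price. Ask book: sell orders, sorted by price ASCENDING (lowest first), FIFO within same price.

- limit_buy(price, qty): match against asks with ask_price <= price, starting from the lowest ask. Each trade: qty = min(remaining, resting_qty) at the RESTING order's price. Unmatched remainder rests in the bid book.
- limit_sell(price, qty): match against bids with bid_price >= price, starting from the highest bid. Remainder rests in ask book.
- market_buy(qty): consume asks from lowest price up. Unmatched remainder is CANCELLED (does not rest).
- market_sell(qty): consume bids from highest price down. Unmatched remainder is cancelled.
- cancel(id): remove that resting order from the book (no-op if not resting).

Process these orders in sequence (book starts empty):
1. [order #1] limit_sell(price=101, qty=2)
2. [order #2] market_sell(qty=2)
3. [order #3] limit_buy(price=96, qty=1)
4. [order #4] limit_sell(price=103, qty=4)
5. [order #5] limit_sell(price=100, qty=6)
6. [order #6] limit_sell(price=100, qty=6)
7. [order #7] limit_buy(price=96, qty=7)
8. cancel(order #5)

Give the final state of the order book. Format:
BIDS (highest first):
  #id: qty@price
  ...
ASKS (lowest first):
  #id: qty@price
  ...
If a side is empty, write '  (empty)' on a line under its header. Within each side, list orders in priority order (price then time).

Answer: BIDS (highest first):
  #3: 1@96
  #7: 7@96
ASKS (lowest first):
  #6: 6@100
  #1: 2@101
  #4: 4@103

Derivation:
After op 1 [order #1] limit_sell(price=101, qty=2): fills=none; bids=[-] asks=[#1:2@101]
After op 2 [order #2] market_sell(qty=2): fills=none; bids=[-] asks=[#1:2@101]
After op 3 [order #3] limit_buy(price=96, qty=1): fills=none; bids=[#3:1@96] asks=[#1:2@101]
After op 4 [order #4] limit_sell(price=103, qty=4): fills=none; bids=[#3:1@96] asks=[#1:2@101 #4:4@103]
After op 5 [order #5] limit_sell(price=100, qty=6): fills=none; bids=[#3:1@96] asks=[#5:6@100 #1:2@101 #4:4@103]
After op 6 [order #6] limit_sell(price=100, qty=6): fills=none; bids=[#3:1@96] asks=[#5:6@100 #6:6@100 #1:2@101 #4:4@103]
After op 7 [order #7] limit_buy(price=96, qty=7): fills=none; bids=[#3:1@96 #7:7@96] asks=[#5:6@100 #6:6@100 #1:2@101 #4:4@103]
After op 8 cancel(order #5): fills=none; bids=[#3:1@96 #7:7@96] asks=[#6:6@100 #1:2@101 #4:4@103]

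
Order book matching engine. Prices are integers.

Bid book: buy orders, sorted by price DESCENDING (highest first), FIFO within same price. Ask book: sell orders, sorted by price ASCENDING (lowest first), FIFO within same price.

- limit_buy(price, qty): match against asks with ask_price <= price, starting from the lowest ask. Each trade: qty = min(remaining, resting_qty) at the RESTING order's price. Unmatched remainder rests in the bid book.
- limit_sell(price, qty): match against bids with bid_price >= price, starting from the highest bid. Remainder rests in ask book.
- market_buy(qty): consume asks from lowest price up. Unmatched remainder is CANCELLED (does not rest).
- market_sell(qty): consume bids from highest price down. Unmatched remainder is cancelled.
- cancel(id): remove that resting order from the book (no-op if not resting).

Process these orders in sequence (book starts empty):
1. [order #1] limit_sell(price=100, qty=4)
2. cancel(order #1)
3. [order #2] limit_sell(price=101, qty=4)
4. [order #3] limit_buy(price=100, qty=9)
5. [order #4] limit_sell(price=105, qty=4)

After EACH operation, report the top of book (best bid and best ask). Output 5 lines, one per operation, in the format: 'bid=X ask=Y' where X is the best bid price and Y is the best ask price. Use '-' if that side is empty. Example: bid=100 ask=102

After op 1 [order #1] limit_sell(price=100, qty=4): fills=none; bids=[-] asks=[#1:4@100]
After op 2 cancel(order #1): fills=none; bids=[-] asks=[-]
After op 3 [order #2] limit_sell(price=101, qty=4): fills=none; bids=[-] asks=[#2:4@101]
After op 4 [order #3] limit_buy(price=100, qty=9): fills=none; bids=[#3:9@100] asks=[#2:4@101]
After op 5 [order #4] limit_sell(price=105, qty=4): fills=none; bids=[#3:9@100] asks=[#2:4@101 #4:4@105]

Answer: bid=- ask=100
bid=- ask=-
bid=- ask=101
bid=100 ask=101
bid=100 ask=101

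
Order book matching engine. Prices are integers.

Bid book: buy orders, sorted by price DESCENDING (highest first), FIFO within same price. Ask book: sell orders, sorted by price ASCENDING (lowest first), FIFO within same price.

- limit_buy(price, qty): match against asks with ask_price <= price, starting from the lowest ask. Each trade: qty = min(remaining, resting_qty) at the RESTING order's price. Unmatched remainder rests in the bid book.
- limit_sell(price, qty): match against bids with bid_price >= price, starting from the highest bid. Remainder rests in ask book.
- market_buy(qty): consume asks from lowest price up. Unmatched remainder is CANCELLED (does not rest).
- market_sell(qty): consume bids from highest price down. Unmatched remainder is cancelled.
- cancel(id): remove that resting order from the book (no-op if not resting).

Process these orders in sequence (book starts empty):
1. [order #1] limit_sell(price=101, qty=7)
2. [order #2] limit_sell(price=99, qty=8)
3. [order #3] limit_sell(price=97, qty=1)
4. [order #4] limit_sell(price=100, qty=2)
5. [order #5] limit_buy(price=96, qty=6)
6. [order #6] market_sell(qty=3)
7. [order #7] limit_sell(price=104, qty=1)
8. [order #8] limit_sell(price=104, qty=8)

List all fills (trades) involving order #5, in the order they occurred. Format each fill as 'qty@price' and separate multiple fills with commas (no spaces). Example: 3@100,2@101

After op 1 [order #1] limit_sell(price=101, qty=7): fills=none; bids=[-] asks=[#1:7@101]
After op 2 [order #2] limit_sell(price=99, qty=8): fills=none; bids=[-] asks=[#2:8@99 #1:7@101]
After op 3 [order #3] limit_sell(price=97, qty=1): fills=none; bids=[-] asks=[#3:1@97 #2:8@99 #1:7@101]
After op 4 [order #4] limit_sell(price=100, qty=2): fills=none; bids=[-] asks=[#3:1@97 #2:8@99 #4:2@100 #1:7@101]
After op 5 [order #5] limit_buy(price=96, qty=6): fills=none; bids=[#5:6@96] asks=[#3:1@97 #2:8@99 #4:2@100 #1:7@101]
After op 6 [order #6] market_sell(qty=3): fills=#5x#6:3@96; bids=[#5:3@96] asks=[#3:1@97 #2:8@99 #4:2@100 #1:7@101]
After op 7 [order #7] limit_sell(price=104, qty=1): fills=none; bids=[#5:3@96] asks=[#3:1@97 #2:8@99 #4:2@100 #1:7@101 #7:1@104]
After op 8 [order #8] limit_sell(price=104, qty=8): fills=none; bids=[#5:3@96] asks=[#3:1@97 #2:8@99 #4:2@100 #1:7@101 #7:1@104 #8:8@104]

Answer: 3@96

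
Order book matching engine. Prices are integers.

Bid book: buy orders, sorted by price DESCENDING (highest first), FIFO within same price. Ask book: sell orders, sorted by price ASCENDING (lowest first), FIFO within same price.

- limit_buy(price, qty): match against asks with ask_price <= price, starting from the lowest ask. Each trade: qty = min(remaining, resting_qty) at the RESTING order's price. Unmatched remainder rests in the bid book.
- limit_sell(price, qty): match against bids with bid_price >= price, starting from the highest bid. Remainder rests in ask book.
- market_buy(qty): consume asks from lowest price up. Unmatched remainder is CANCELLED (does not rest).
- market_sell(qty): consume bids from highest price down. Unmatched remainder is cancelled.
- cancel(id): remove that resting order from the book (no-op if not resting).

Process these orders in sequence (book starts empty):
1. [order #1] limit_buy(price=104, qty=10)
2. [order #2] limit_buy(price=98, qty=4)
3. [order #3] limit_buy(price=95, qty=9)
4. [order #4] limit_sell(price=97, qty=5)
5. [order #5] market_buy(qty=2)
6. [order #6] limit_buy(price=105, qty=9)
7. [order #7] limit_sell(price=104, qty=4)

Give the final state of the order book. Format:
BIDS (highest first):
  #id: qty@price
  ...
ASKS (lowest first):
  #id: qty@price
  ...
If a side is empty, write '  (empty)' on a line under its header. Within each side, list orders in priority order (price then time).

After op 1 [order #1] limit_buy(price=104, qty=10): fills=none; bids=[#1:10@104] asks=[-]
After op 2 [order #2] limit_buy(price=98, qty=4): fills=none; bids=[#1:10@104 #2:4@98] asks=[-]
After op 3 [order #3] limit_buy(price=95, qty=9): fills=none; bids=[#1:10@104 #2:4@98 #3:9@95] asks=[-]
After op 4 [order #4] limit_sell(price=97, qty=5): fills=#1x#4:5@104; bids=[#1:5@104 #2:4@98 #3:9@95] asks=[-]
After op 5 [order #5] market_buy(qty=2): fills=none; bids=[#1:5@104 #2:4@98 #3:9@95] asks=[-]
After op 6 [order #6] limit_buy(price=105, qty=9): fills=none; bids=[#6:9@105 #1:5@104 #2:4@98 #3:9@95] asks=[-]
After op 7 [order #7] limit_sell(price=104, qty=4): fills=#6x#7:4@105; bids=[#6:5@105 #1:5@104 #2:4@98 #3:9@95] asks=[-]

Answer: BIDS (highest first):
  #6: 5@105
  #1: 5@104
  #2: 4@98
  #3: 9@95
ASKS (lowest first):
  (empty)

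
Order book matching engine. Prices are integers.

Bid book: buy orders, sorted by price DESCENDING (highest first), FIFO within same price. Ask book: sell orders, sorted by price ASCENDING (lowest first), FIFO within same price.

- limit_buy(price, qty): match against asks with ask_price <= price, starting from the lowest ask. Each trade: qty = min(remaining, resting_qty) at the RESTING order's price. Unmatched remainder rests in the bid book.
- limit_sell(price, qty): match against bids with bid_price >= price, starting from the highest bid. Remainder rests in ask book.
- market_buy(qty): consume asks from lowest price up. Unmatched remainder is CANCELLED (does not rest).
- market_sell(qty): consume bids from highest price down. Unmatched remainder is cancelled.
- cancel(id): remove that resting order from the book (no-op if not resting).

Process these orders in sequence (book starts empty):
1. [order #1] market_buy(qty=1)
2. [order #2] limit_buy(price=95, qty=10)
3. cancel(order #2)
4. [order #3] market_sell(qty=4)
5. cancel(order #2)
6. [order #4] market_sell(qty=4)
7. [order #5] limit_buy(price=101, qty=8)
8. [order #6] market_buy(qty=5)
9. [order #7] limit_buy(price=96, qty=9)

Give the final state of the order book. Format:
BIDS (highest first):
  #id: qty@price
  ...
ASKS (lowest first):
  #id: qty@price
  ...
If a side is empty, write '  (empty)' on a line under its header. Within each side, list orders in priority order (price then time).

After op 1 [order #1] market_buy(qty=1): fills=none; bids=[-] asks=[-]
After op 2 [order #2] limit_buy(price=95, qty=10): fills=none; bids=[#2:10@95] asks=[-]
After op 3 cancel(order #2): fills=none; bids=[-] asks=[-]
After op 4 [order #3] market_sell(qty=4): fills=none; bids=[-] asks=[-]
After op 5 cancel(order #2): fills=none; bids=[-] asks=[-]
After op 6 [order #4] market_sell(qty=4): fills=none; bids=[-] asks=[-]
After op 7 [order #5] limit_buy(price=101, qty=8): fills=none; bids=[#5:8@101] asks=[-]
After op 8 [order #6] market_buy(qty=5): fills=none; bids=[#5:8@101] asks=[-]
After op 9 [order #7] limit_buy(price=96, qty=9): fills=none; bids=[#5:8@101 #7:9@96] asks=[-]

Answer: BIDS (highest first):
  #5: 8@101
  #7: 9@96
ASKS (lowest first):
  (empty)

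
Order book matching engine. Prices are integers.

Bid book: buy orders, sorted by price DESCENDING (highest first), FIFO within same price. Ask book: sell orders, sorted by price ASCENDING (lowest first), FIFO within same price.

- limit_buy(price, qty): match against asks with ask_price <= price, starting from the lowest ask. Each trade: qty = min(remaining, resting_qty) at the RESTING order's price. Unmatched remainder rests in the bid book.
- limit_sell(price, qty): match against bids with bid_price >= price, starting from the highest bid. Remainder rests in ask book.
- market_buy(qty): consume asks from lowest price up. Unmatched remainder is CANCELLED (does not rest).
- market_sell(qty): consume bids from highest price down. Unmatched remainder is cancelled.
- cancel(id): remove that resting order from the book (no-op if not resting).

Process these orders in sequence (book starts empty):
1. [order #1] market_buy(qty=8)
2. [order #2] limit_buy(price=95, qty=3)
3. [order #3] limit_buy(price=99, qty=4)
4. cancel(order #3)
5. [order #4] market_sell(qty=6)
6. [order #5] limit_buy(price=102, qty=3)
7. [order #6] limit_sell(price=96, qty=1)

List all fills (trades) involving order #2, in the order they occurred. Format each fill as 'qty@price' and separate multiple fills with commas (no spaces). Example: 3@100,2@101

After op 1 [order #1] market_buy(qty=8): fills=none; bids=[-] asks=[-]
After op 2 [order #2] limit_buy(price=95, qty=3): fills=none; bids=[#2:3@95] asks=[-]
After op 3 [order #3] limit_buy(price=99, qty=4): fills=none; bids=[#3:4@99 #2:3@95] asks=[-]
After op 4 cancel(order #3): fills=none; bids=[#2:3@95] asks=[-]
After op 5 [order #4] market_sell(qty=6): fills=#2x#4:3@95; bids=[-] asks=[-]
After op 6 [order #5] limit_buy(price=102, qty=3): fills=none; bids=[#5:3@102] asks=[-]
After op 7 [order #6] limit_sell(price=96, qty=1): fills=#5x#6:1@102; bids=[#5:2@102] asks=[-]

Answer: 3@95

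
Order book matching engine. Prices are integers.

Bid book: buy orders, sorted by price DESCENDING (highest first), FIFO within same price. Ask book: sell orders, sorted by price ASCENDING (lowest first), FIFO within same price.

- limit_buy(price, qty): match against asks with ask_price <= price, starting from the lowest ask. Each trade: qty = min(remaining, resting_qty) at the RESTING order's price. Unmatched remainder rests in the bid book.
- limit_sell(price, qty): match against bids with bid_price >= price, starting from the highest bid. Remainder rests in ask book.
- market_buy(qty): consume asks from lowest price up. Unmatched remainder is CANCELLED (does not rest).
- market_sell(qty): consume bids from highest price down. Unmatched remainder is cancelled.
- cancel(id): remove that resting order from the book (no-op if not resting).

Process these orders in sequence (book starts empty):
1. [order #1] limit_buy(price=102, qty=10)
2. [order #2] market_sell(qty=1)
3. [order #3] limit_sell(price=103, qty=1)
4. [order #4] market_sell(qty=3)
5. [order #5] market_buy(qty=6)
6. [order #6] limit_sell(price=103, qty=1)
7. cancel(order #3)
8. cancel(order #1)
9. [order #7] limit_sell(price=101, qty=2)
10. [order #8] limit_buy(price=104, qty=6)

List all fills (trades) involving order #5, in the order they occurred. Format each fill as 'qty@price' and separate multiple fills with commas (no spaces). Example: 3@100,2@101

After op 1 [order #1] limit_buy(price=102, qty=10): fills=none; bids=[#1:10@102] asks=[-]
After op 2 [order #2] market_sell(qty=1): fills=#1x#2:1@102; bids=[#1:9@102] asks=[-]
After op 3 [order #3] limit_sell(price=103, qty=1): fills=none; bids=[#1:9@102] asks=[#3:1@103]
After op 4 [order #4] market_sell(qty=3): fills=#1x#4:3@102; bids=[#1:6@102] asks=[#3:1@103]
After op 5 [order #5] market_buy(qty=6): fills=#5x#3:1@103; bids=[#1:6@102] asks=[-]
After op 6 [order #6] limit_sell(price=103, qty=1): fills=none; bids=[#1:6@102] asks=[#6:1@103]
After op 7 cancel(order #3): fills=none; bids=[#1:6@102] asks=[#6:1@103]
After op 8 cancel(order #1): fills=none; bids=[-] asks=[#6:1@103]
After op 9 [order #7] limit_sell(price=101, qty=2): fills=none; bids=[-] asks=[#7:2@101 #6:1@103]
After op 10 [order #8] limit_buy(price=104, qty=6): fills=#8x#7:2@101 #8x#6:1@103; bids=[#8:3@104] asks=[-]

Answer: 1@103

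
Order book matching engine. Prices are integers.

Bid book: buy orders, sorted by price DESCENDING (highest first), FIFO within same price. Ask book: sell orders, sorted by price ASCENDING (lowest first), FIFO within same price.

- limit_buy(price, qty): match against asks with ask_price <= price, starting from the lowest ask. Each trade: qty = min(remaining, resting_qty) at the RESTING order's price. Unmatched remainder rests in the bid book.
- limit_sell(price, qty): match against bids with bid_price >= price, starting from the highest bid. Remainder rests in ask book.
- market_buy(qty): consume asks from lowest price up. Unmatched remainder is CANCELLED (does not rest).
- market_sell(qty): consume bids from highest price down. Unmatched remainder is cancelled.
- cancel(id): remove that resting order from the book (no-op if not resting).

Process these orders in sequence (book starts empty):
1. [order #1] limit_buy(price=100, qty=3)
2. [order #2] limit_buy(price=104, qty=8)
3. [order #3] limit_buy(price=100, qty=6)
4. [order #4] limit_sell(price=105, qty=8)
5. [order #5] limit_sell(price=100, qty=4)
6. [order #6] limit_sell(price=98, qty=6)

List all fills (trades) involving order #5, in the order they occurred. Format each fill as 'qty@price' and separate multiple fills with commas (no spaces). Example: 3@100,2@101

Answer: 4@104

Derivation:
After op 1 [order #1] limit_buy(price=100, qty=3): fills=none; bids=[#1:3@100] asks=[-]
After op 2 [order #2] limit_buy(price=104, qty=8): fills=none; bids=[#2:8@104 #1:3@100] asks=[-]
After op 3 [order #3] limit_buy(price=100, qty=6): fills=none; bids=[#2:8@104 #1:3@100 #3:6@100] asks=[-]
After op 4 [order #4] limit_sell(price=105, qty=8): fills=none; bids=[#2:8@104 #1:3@100 #3:6@100] asks=[#4:8@105]
After op 5 [order #5] limit_sell(price=100, qty=4): fills=#2x#5:4@104; bids=[#2:4@104 #1:3@100 #3:6@100] asks=[#4:8@105]
After op 6 [order #6] limit_sell(price=98, qty=6): fills=#2x#6:4@104 #1x#6:2@100; bids=[#1:1@100 #3:6@100] asks=[#4:8@105]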